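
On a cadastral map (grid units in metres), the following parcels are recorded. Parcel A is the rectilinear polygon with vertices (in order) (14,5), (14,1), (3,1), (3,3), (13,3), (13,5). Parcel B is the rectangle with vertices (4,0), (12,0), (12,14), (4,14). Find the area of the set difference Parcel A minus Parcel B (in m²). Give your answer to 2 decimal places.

8.00

|Parcel A| = 24, |Parcel A∩Parcel B| = 16.
|Parcel A ∖ Parcel B| = |Parcel A| − |Parcel A∩Parcel B| = 24 − 16 = 8.00.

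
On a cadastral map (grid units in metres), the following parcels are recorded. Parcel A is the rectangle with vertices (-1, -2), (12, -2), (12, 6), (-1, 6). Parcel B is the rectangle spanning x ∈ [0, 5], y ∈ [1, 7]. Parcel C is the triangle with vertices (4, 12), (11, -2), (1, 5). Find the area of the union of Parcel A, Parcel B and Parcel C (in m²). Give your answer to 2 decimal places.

By inclusion–exclusion:
Individual areas: |Parcel A| = 104, |Parcel B| = 30, |Parcel C| = 45.5.
|Parcel A∩Parcel B|: x∈[0,5], y∈[1,6] → 5·5 = 25.
|Parcel A∩Parcel C| = 28.7857.
|Parcel B∩Parcel C| = 12.7429.
|Parcel A∩Parcel B∩Parcel C| = 9.3857.
|Parcel A ∪ Parcel B ∪ Parcel C| = 179.5 − 66.5286 + 9.3857 = 122.36.

122.36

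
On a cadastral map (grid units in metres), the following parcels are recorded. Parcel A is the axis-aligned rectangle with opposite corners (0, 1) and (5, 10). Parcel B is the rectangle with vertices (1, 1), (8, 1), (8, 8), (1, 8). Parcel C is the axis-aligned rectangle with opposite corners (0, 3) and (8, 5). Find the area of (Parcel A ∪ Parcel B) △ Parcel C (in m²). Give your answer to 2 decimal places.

|Parcel A ∪ Parcel B| = 66.
|(Parcel A ∪ Parcel B) ∩ Parcel C| = 16.
|(Parcel A ∪ Parcel B) △ Parcel C| = 66 + 16 − 32 = 50.00.

50.00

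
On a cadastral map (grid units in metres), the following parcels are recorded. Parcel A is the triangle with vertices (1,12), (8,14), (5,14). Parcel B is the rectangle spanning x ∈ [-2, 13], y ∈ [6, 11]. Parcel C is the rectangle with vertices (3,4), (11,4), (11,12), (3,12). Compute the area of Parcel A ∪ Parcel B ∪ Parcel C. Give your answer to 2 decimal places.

By inclusion–exclusion:
Individual areas: |Parcel A| = 3, |Parcel B| = 75, |Parcel C| = 64.
|Parcel A∩Parcel B| = 0.
|Parcel A∩Parcel C| = 0.
|Parcel B∩Parcel C|: x∈[3,11], y∈[6,11] → 8·5 = 40.
|Parcel A∩Parcel B∩Parcel C| = 0.
|Parcel A ∪ Parcel B ∪ Parcel C| = 142 − 40 + 0 = 102.00.

102.00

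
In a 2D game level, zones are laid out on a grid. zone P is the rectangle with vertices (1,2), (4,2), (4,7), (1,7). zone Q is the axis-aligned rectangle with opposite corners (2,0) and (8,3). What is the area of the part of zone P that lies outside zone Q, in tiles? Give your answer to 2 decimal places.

13.00

|zone P∩zone Q|: x∈[2,4], y∈[2,3] → 2·1 = 2.
|zone P| = 15.
|zone P ∖ zone Q| = |zone P| − |zone P∩zone Q| = 15 − 2 = 13.00.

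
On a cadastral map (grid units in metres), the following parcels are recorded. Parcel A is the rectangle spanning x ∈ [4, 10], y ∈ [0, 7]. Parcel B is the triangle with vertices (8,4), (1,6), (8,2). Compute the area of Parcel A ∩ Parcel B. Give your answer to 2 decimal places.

The intersection is the polygon with vertices (4,5.143), (8,4), (8,2), (4,4.286).
By the shoelace formula its area is 5.71.

5.71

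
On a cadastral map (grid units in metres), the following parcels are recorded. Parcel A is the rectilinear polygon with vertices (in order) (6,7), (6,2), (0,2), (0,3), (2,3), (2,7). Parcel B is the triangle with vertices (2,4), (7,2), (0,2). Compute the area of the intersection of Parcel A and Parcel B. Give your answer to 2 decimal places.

6.30

The intersection is the polygon with vertices (6,2), (0,2), (1,3), (2,3), (2,4), (6,2.4).
By the shoelace formula its area is 6.30.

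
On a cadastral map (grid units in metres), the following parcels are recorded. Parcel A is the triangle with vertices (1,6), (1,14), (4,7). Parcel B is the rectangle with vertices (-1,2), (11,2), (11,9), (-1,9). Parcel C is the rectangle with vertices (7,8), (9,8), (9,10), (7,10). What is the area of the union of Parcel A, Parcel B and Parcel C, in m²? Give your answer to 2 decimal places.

By inclusion–exclusion:
Individual areas: |Parcel A| = 12, |Parcel B| = 84, |Parcel C| = 4.
|Parcel A∩Parcel B| = 6.6429.
|Parcel A∩Parcel C| = 0.
|Parcel B∩Parcel C|: x∈[7,9], y∈[8,9] → 2·1 = 2.
|Parcel A∩Parcel B∩Parcel C| = 0.
|Parcel A ∪ Parcel B ∪ Parcel C| = 100 − 8.6429 + 0 = 91.36.

91.36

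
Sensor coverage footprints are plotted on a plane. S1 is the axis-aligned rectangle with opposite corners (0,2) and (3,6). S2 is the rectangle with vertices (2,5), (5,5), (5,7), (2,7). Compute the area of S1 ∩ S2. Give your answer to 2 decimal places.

1.00

|S1∩S2|: x∈[2,3], y∈[5,6] → 1·1 = 1.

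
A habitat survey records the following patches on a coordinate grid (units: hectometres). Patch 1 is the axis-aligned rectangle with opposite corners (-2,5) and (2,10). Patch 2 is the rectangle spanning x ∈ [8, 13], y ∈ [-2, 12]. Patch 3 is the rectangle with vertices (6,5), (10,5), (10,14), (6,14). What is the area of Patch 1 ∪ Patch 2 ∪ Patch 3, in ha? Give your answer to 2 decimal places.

112.00

By inclusion–exclusion:
Individual areas: |Patch 1| = 20, |Patch 2| = 70, |Patch 3| = 36.
|Patch 1∩Patch 2| = 0 (no overlap).
|Patch 1∩Patch 3| = 0 (no overlap).
|Patch 2∩Patch 3|: x∈[8,10], y∈[5,12] → 2·7 = 14.
|Patch 1∩Patch 2∩Patch 3| = 0.
|Patch 1 ∪ Patch 2 ∪ Patch 3| = 126 − 14 + 0 = 112.00.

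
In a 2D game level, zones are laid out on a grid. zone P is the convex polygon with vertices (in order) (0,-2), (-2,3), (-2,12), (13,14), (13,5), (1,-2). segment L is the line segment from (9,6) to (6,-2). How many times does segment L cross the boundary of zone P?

The segment meets the boundary at (7.4,1.733).

1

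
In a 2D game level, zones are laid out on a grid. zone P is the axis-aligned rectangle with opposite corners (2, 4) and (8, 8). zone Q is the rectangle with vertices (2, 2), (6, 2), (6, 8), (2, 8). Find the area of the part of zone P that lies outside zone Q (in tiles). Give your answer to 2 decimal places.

|zone P∩zone Q|: x∈[2,6], y∈[4,8] → 4·4 = 16.
|zone P| = 24.
|zone P ∖ zone Q| = |zone P| − |zone P∩zone Q| = 24 − 16 = 8.00.

8.00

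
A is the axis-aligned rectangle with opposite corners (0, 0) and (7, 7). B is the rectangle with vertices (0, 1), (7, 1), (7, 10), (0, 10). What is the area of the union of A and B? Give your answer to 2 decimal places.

70.00

By inclusion–exclusion:
Individual areas: |A| = 49, |B| = 63.
|A∩B|: x∈[0,7], y∈[1,7] → 7·6 = 42.
|A ∪ B| = 112 − 42 = 70.00.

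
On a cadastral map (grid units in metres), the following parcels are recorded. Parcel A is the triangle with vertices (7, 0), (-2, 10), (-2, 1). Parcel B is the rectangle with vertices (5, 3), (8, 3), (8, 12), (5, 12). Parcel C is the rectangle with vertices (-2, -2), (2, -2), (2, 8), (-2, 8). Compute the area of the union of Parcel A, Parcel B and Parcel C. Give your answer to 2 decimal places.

81.30

By inclusion–exclusion:
Individual areas: |Parcel A| = 40.5, |Parcel B| = 27, |Parcel C| = 40.
|Parcel A∩Parcel B| = 0.
|Parcel A∩Parcel C| = 26.2.
|Parcel B∩Parcel C| = 0 (no overlap).
|Parcel A∩Parcel B∩Parcel C| = 0.
|Parcel A ∪ Parcel B ∪ Parcel C| = 107.5 − 26.2 + 0 = 81.30.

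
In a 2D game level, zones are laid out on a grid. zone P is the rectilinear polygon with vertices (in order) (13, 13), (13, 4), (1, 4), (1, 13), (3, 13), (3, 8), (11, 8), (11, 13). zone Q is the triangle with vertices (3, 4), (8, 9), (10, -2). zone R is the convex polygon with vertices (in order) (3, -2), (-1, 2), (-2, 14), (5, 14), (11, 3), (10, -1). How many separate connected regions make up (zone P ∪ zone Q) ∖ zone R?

3

(zone P ∪ zone Q) ∖ zone R splits into 3 disjoint pieces (area 24.5455, area 0.4114, area 0.0782).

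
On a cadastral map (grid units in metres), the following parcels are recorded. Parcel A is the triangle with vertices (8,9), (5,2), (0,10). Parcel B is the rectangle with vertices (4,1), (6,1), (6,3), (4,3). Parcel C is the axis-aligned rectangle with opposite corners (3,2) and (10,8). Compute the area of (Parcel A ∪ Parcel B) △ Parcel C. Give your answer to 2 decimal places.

|Parcel A ∪ Parcel B| = 32.9732.
|(Parcel A ∪ Parcel B) ∩ Parcel C| = 17.9875.
|(Parcel A ∪ Parcel B) △ Parcel C| = 32.9732 + 42 − 35.975 = 39.00.

39.00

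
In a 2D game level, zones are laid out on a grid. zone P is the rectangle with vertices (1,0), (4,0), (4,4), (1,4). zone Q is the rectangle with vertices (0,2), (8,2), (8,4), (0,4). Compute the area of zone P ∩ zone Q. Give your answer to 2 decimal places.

|zone P∩zone Q|: x∈[1,4], y∈[2,4] → 3·2 = 6.

6.00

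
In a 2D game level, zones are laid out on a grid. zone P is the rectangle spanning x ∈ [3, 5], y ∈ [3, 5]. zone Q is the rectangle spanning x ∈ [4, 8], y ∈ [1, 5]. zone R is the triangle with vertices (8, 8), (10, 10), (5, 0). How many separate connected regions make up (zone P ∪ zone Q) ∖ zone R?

2

(zone P ∪ zone Q) ∖ zone R splits into 2 disjoint pieces (area 10.5, area 6).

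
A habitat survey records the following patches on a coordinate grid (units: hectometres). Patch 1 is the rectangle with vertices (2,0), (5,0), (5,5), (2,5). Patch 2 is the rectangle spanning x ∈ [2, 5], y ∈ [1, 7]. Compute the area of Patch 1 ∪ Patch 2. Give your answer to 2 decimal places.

21.00

By inclusion–exclusion:
Individual areas: |Patch 1| = 15, |Patch 2| = 18.
|Patch 1∩Patch 2|: x∈[2,5], y∈[1,5] → 3·4 = 12.
|Patch 1 ∪ Patch 2| = 33 − 12 = 21.00.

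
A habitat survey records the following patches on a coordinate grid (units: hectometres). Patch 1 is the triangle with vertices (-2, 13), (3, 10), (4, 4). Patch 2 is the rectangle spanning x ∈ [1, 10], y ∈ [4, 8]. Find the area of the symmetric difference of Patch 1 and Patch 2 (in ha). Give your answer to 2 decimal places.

|Patch 1| = 13.5, |Patch 2| = 36, |Patch 1∩Patch 2| = 4.
|Patch 1 △ Patch 2| = |Patch 1| + |Patch 2| − 2·|Patch 1∩Patch 2| = 13.5 + 36 − 8 = 41.50.

41.50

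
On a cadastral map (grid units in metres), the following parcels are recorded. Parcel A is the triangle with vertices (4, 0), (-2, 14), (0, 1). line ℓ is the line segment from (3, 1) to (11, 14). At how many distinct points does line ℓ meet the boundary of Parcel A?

The segment meets the boundary at (3.337,1.547).

1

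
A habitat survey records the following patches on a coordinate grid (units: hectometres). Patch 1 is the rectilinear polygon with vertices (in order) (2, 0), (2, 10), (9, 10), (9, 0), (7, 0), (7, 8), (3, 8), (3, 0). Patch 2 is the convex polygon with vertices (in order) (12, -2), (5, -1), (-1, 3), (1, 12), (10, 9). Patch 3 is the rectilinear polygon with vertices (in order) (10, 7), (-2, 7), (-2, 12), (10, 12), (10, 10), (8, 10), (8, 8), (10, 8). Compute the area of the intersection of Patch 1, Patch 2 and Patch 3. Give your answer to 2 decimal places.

14.83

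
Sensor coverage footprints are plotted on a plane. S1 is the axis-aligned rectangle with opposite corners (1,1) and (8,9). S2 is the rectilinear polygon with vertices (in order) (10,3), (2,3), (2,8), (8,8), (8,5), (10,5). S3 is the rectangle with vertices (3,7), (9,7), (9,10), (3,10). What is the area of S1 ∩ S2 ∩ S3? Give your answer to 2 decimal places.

5.00

The intersection is the polygon with vertices (8,8), (8,7), (3,7), (3,8).
By the shoelace formula its area is 5.00.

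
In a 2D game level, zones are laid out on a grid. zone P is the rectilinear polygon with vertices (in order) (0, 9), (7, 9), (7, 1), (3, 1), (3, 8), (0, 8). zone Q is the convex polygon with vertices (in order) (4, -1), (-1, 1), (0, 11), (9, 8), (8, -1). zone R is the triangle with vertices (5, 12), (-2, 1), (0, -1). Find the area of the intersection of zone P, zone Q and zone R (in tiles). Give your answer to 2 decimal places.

The intersection is the polygon with vertices (3,8), (2.454,8), (3.091,9), (3.846,9), (3,6.8).
By the shoelace formula its area is 1.16.

1.16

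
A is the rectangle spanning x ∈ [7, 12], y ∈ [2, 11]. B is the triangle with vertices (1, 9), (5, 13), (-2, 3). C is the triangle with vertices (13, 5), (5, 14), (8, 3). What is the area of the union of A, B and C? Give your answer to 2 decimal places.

57.10

By inclusion–exclusion:
Individual areas: |A| = 45, |B| = 6, |C| = 30.5.
|A∩B| = 0.
|A∩C| = 24.4042.
|B∩C| = 0.
|A∩B∩C| = 0.
|A ∪ B ∪ C| = 81.5 − 24.4042 + 0 = 57.10.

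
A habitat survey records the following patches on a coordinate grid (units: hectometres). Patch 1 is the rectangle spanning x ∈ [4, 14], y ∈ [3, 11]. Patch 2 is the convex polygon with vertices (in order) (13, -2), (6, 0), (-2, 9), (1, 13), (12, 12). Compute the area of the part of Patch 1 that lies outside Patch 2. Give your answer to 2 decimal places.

13.14

|Patch 1| = 80, |Patch 1∩Patch 2| = 66.8571.
|Patch 1 ∖ Patch 2| = |Patch 1| − |Patch 1∩Patch 2| = 80 − 66.8571 = 13.14.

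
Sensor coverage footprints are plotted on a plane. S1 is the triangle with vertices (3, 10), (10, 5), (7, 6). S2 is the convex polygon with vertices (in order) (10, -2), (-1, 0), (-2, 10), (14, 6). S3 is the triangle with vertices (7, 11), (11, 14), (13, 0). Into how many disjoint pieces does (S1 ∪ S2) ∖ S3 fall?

(S1 ∪ S2) ∖ S3 splits into 2 disjoint pieces (area 115.2675, area 3.1296).

2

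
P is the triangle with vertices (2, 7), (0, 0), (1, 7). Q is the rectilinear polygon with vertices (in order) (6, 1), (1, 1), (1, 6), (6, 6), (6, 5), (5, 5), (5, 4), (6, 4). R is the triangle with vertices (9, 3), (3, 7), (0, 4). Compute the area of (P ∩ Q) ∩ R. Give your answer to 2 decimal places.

0.43

The region (P ∩ Q) ∩ R is the polygon with vertices (1,5), (1.6,5.6), (1.108,3.877), (1,3.889).
By the shoelace formula its area is 0.43.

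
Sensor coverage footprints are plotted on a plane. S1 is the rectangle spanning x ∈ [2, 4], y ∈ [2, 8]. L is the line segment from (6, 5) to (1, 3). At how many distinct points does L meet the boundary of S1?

The segment meets the boundary at (2,3.4), (4,4.2).

2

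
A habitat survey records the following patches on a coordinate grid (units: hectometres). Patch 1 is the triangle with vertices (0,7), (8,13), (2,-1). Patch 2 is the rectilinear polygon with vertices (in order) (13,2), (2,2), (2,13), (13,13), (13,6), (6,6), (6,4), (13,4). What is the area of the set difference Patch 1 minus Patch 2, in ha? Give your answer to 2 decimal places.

11.43

|Patch 1| = 38, |Patch 1∩Patch 2| = 26.5714.
|Patch 1 ∖ Patch 2| = |Patch 1| − |Patch 1∩Patch 2| = 38 − 26.5714 = 11.43.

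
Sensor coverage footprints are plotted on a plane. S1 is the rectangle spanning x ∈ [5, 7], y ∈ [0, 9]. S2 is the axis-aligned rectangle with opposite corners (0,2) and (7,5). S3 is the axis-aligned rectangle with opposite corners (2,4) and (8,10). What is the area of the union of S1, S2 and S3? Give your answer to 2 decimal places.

56.00

By inclusion–exclusion:
Individual areas: |S1| = 18, |S2| = 21, |S3| = 36.
|S1∩S2|: x∈[5,7], y∈[2,5] → 2·3 = 6.
|S1∩S3|: x∈[5,7], y∈[4,9] → 2·5 = 10.
|S2∩S3|: x∈[2,7], y∈[4,5] → 5·1 = 5.
|S1∩S2∩S3| = 2.
|S1 ∪ S2 ∪ S3| = 75 − 21 + 2 = 56.00.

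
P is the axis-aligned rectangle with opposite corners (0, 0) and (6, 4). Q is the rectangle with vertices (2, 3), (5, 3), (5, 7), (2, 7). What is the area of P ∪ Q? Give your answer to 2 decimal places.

By inclusion–exclusion:
Individual areas: |P| = 24, |Q| = 12.
|P∩Q|: x∈[2,5], y∈[3,4] → 3·1 = 3.
|P ∪ Q| = 36 − 3 = 33.00.

33.00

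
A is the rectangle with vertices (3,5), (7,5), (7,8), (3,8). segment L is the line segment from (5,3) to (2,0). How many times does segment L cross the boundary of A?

The segment lies entirely outside A and never meets its boundary.

0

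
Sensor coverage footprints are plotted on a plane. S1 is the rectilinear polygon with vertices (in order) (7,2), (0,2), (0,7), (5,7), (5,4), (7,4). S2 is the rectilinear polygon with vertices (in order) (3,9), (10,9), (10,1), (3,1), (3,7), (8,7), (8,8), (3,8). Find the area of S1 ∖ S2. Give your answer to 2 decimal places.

15.00

|S1| = 29, |S1∩S2| = 14.
|S1 ∖ S2| = |S1| − |S1∩S2| = 29 − 14 = 15.00.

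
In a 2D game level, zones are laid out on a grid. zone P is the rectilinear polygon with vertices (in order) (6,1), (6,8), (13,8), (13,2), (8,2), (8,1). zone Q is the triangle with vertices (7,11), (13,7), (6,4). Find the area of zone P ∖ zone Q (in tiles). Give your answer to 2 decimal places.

|zone P| = 44, |zone P∩zone Q| = 15.6071.
|zone P ∖ zone Q| = |zone P| − |zone P∩zone Q| = 44 − 15.6071 = 28.39.

28.39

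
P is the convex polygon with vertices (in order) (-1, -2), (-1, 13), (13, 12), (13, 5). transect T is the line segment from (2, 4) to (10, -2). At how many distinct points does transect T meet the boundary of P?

1

The segment meets the boundary at (5.6,1.3).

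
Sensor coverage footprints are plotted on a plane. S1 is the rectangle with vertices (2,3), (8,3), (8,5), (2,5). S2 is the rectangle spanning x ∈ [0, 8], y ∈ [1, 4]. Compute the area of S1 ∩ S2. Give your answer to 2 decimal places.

|S1∩S2|: x∈[2,8], y∈[3,4] → 6·1 = 6.

6.00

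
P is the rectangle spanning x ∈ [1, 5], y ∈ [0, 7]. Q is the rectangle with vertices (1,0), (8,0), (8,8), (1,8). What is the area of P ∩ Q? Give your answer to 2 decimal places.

|P∩Q|: x∈[1,5], y∈[0,7] → 4·7 = 28.

28.00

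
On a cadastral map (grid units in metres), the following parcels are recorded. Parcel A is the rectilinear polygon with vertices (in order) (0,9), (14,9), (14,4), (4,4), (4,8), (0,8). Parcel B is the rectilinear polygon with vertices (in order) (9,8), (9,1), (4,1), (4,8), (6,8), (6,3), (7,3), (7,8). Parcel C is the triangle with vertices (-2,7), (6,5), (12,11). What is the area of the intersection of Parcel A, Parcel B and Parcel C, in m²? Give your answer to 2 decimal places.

7.50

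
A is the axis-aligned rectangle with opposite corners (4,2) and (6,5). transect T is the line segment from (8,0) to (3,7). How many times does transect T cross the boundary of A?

The segment meets the boundary at (4.429,5), (6,2.8).

2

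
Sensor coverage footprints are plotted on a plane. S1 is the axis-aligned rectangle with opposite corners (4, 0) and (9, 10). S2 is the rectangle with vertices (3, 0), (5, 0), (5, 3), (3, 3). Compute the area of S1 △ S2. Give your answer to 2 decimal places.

50.00

|S1∩S2|: x∈[4,5], y∈[0,3] → 1·3 = 3.
|S1 △ S2| = |S1| + |S2| − 2·|S1∩S2| = 50 + 6 − 6 = 50.00.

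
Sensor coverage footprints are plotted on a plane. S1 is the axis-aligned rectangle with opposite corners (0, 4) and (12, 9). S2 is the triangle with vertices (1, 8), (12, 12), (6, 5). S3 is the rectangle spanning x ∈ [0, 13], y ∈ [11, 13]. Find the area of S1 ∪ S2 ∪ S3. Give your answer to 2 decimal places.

By inclusion–exclusion:
Individual areas: |S1| = 60, |S2| = 26.5, |S3| = 26.
|S1∩S2| = 17.9821.
|S1∩S3| = 0 (no overlap).
|S2∩S3| = 0.9464.
|S1∩S2∩S3| = 0.
|S1 ∪ S2 ∪ S3| = 112.5 − 18.9286 + 0 = 93.57.

93.57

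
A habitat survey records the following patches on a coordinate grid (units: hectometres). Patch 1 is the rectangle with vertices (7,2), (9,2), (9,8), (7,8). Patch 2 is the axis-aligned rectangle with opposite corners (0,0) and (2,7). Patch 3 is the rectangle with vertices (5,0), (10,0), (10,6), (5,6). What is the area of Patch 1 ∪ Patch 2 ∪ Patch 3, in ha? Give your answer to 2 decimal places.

48.00

By inclusion–exclusion:
Individual areas: |Patch 1| = 12, |Patch 2| = 14, |Patch 3| = 30.
|Patch 1∩Patch 2| = 0 (no overlap).
|Patch 1∩Patch 3|: x∈[7,9], y∈[2,6] → 2·4 = 8.
|Patch 2∩Patch 3| = 0 (no overlap).
|Patch 1∩Patch 2∩Patch 3| = 0.
|Patch 1 ∪ Patch 2 ∪ Patch 3| = 56 − 8 + 0 = 48.00.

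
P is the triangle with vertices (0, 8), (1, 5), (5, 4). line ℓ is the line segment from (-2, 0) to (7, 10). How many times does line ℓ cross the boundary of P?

The segment meets the boundary at (3.023,5.581), (2.224,4.694).

2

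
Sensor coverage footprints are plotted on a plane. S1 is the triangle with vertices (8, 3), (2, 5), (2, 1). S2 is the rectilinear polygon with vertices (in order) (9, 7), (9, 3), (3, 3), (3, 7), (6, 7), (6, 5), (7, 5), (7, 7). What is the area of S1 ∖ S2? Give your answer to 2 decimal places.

|S1| = 12, |S1∩S2| = 4.1667.
|S1 ∖ S2| = |S1| − |S1∩S2| = 12 − 4.1667 = 7.83.

7.83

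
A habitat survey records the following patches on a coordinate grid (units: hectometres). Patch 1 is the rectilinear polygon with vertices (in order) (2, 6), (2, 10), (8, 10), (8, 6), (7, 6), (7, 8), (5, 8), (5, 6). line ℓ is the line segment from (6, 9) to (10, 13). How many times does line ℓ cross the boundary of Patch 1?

The segment meets the boundary at (7,10).

1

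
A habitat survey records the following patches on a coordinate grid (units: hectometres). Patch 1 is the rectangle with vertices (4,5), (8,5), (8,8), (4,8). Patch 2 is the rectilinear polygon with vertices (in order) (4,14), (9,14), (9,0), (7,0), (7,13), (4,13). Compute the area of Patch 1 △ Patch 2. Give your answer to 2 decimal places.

37.00

|Patch 1| = 12, |Patch 2| = 31, |Patch 1∩Patch 2| = 3.
|Patch 1 △ Patch 2| = |Patch 1| + |Patch 2| − 2·|Patch 1∩Patch 2| = 12 + 31 − 6 = 37.00.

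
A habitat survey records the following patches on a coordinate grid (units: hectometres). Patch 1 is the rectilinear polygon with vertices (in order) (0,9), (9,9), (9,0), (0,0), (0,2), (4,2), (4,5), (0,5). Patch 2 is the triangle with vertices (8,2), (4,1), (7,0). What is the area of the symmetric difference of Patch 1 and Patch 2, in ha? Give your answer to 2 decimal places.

65.50

|Patch 1| = 69, |Patch 2| = 3.5, |Patch 1∩Patch 2| = 3.5.
|Patch 1 △ Patch 2| = |Patch 1| + |Patch 2| − 2·|Patch 1∩Patch 2| = 69 + 3.5 − 7 = 65.50.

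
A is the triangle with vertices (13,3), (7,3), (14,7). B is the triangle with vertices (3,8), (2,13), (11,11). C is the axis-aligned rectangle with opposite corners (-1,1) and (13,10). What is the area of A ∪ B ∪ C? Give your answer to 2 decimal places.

By inclusion–exclusion:
Individual areas: |A| = 12, |B| = 21.5, |C| = 126.
|A∩B| = 0.
|A∩C| = 10.2857.
|B∩C| = 5.7333.
|A∩B∩C| = 0.
|A ∪ B ∪ C| = 159.5 − 16.019 + 0 = 143.48.

143.48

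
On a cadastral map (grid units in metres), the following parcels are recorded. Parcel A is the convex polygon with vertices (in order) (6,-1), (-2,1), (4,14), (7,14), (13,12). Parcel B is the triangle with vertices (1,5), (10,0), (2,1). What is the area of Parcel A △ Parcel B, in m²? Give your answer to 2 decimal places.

|Parcel A| = 126.5, |Parcel B| = 15.5, |Parcel A∩Parcel B| = 13.6397.
|Parcel A △ Parcel B| = |Parcel A| + |Parcel B| − 2·|Parcel A∩Parcel B| = 126.5 + 15.5 − 27.2793 = 114.72.

114.72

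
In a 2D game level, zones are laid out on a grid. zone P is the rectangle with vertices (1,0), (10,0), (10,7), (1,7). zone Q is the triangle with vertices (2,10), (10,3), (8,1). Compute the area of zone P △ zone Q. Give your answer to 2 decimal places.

52.29

|zone P| = 63, |zone Q| = 15, |zone P∩zone Q| = 12.8571.
|zone P △ zone Q| = |zone P| + |zone Q| − 2·|zone P∩zone Q| = 63 + 15 − 25.7143 = 52.29.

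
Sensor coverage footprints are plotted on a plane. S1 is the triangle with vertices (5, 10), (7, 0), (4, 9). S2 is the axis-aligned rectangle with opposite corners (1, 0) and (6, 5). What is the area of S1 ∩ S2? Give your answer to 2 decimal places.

0.67

The intersection is the polygon with vertices (5.333,5), (6,5), (6,3).
By the shoelace formula its area is 0.67.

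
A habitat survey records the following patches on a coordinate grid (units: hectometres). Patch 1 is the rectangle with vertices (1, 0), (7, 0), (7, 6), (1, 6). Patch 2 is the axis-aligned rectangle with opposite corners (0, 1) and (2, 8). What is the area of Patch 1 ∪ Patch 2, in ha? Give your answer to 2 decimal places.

By inclusion–exclusion:
Individual areas: |Patch 1| = 36, |Patch 2| = 14.
|Patch 1∩Patch 2|: x∈[1,2], y∈[1,6] → 1·5 = 5.
|Patch 1 ∪ Patch 2| = 50 − 5 = 45.00.

45.00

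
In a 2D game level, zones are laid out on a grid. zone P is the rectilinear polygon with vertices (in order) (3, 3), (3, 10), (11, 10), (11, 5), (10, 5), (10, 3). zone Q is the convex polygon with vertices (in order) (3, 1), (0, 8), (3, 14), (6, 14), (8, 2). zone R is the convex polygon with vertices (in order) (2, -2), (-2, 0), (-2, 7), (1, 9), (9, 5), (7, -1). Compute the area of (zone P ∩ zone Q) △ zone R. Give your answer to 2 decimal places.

81.81

|zone P ∩ zone Q| = 29.75.
|(zone P ∩ zone Q) ∩ zone R| = 17.7197.
|(zone P ∩ zone Q) △ zone R| = 29.75 + 87.5 − 35.4394 = 81.81.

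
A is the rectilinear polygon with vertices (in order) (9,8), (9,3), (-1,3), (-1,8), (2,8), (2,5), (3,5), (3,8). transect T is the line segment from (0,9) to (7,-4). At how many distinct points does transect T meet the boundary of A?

4

The segment meets the boundary at (3.231,3), (2.154,5), (2,5.286), (0.538,8).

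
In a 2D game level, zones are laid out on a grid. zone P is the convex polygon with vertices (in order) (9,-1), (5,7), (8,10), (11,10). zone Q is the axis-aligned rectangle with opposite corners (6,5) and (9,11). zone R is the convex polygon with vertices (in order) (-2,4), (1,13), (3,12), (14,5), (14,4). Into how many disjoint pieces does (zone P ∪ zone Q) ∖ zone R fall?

(zone P ∪ zone Q) ∖ zone R splits into 2 disjoint pieces (area 9.7215, area 8.5227).

2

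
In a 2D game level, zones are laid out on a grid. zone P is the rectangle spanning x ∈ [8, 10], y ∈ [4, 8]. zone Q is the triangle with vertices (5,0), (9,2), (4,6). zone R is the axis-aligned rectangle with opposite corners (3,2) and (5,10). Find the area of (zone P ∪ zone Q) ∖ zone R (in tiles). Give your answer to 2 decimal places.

18.73

|zone P ∪ zone Q| = 21.
|(zone P ∪ zone Q) ∩ zone R| = 2.2667.
|(zone P ∪ zone Q) ∖ zone R| = 21 − 2.2667 = 18.73.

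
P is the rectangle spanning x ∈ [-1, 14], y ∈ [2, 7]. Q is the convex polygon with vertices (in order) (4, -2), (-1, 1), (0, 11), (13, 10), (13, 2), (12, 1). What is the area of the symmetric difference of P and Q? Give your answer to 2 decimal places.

|P| = 75, |Q| = 147.5, |P∩Q| = 68.25.
|P △ Q| = |P| + |Q| − 2·|P∩Q| = 75 + 147.5 − 136.5 = 86.00.

86.00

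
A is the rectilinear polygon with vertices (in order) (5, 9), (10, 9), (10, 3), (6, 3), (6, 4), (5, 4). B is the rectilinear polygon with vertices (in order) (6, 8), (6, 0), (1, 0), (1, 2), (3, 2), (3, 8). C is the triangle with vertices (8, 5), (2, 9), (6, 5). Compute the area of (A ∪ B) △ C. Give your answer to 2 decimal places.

|A ∪ B| = 53.
|(A ∪ B) ∩ C| = 3.75.
|(A ∪ B) △ C| = 53 + 4 − 7.5 = 49.50.

49.50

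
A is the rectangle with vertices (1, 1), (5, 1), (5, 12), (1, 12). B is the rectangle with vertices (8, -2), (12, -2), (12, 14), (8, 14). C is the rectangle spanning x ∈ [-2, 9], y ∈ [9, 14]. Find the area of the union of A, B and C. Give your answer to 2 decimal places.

146.00

By inclusion–exclusion:
Individual areas: |A| = 44, |B| = 64, |C| = 55.
|A∩B| = 0 (no overlap).
|A∩C|: x∈[1,5], y∈[9,12] → 4·3 = 12.
|B∩C|: x∈[8,9], y∈[9,14] → 1·5 = 5.
|A∩B∩C| = 0.
|A ∪ B ∪ C| = 163 − 17 + 0 = 146.00.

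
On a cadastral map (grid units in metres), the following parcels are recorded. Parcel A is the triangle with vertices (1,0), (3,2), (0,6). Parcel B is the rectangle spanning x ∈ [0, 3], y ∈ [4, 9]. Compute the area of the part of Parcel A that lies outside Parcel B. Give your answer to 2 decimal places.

|Parcel A| = 7, |Parcel A∩Parcel B| = 1.1667.
|Parcel A ∖ Parcel B| = |Parcel A| − |Parcel A∩Parcel B| = 7 − 1.1667 = 5.83.

5.83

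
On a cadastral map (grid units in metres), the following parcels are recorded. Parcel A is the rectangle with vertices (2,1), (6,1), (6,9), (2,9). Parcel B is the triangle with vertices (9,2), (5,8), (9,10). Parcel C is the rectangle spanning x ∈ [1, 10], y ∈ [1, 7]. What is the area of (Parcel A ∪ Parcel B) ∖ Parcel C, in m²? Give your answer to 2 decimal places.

14.75

|Parcel A ∪ Parcel B| = 47.
|(Parcel A ∪ Parcel B) ∩ Parcel C| = 32.25.
|(Parcel A ∪ Parcel B) ∖ Parcel C| = 47 − 32.25 = 14.75.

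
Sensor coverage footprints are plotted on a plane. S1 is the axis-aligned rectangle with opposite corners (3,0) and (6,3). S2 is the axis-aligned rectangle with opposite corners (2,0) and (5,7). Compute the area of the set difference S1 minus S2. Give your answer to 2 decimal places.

|S1∩S2|: x∈[3,5], y∈[0,3] → 2·3 = 6.
|S1| = 9.
|S1 ∖ S2| = |S1| − |S1∩S2| = 9 − 6 = 3.00.

3.00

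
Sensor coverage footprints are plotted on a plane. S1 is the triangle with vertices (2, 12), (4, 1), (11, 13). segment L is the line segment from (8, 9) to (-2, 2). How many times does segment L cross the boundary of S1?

1

The segment meets the boundary at (3.161,5.613).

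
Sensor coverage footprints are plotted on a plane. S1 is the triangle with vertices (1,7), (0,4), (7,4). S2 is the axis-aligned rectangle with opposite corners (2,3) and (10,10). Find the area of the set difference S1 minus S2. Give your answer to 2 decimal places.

|S1| = 10.5, |S1∩S2| = 6.25.
|S1 ∖ S2| = |S1| − |S1∩S2| = 10.5 − 6.25 = 4.25.

4.25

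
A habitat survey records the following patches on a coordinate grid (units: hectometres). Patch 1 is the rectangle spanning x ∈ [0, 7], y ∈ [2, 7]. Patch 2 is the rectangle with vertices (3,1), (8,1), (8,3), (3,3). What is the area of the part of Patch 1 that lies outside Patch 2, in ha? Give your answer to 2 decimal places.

|Patch 1∩Patch 2|: x∈[3,7], y∈[2,3] → 4·1 = 4.
|Patch 1| = 35.
|Patch 1 ∖ Patch 2| = |Patch 1| − |Patch 1∩Patch 2| = 35 − 4 = 31.00.

31.00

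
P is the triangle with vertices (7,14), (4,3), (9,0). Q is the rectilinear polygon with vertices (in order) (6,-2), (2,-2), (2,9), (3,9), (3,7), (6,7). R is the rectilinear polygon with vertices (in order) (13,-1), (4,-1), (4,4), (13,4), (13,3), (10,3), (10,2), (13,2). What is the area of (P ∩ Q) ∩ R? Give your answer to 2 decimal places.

3.06

The region (P ∩ Q) ∩ R is the polygon with vertices (4.273,4), (6,4), (6,1.8), (4,3).
By the shoelace formula its area is 3.06.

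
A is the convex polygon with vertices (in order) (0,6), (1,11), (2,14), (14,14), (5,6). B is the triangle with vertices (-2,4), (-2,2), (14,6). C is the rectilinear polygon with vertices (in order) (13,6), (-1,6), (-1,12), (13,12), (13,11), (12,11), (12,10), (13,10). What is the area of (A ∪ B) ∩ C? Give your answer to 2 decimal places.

46.58

The region (A ∪ B) ∩ C is the polygon with vertices (1.333,12), (11.75,12), (5,6), (0,6), (1,11).
By the shoelace formula its area is 46.58.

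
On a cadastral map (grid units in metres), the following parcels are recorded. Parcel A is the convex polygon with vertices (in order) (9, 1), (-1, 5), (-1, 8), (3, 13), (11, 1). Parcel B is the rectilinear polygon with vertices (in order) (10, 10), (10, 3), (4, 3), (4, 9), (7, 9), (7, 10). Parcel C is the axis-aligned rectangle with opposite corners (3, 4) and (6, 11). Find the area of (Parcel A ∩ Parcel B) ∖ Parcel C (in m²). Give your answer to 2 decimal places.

12.08

|Parcel A ∩ Parcel B| = 22.
|(Parcel A ∩ Parcel B) ∩ Parcel C| = 9.9167.
|(Parcel A ∩ Parcel B) ∖ Parcel C| = 22 − 9.9167 = 12.08.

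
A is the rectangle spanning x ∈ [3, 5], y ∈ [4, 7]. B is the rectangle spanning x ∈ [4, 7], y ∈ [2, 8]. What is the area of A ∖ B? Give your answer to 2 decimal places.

3.00

|A∩B|: x∈[4,5], y∈[4,7] → 1·3 = 3.
|A| = 6.
|A ∖ B| = |A| − |A∩B| = 6 − 3 = 3.00.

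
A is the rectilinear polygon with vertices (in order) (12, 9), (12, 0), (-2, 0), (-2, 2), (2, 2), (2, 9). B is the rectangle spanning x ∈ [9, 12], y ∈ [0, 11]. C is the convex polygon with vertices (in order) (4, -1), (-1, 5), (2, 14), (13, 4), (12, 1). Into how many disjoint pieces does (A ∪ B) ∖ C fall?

(A ∪ B) ∖ C splits into 3 disjoint pieces (area 2, area 8.6667, area 15.2045).

3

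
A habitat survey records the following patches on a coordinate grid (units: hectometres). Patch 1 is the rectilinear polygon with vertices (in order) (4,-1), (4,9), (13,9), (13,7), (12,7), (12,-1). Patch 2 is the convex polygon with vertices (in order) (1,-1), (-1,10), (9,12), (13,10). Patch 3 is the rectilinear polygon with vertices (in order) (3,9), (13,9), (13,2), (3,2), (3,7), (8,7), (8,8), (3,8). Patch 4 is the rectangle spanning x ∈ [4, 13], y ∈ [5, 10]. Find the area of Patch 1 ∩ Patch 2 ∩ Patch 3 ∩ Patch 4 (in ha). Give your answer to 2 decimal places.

18.91

The intersection is the polygon with vertices (7.545,5), (4,5), (4,7), (8,7), (8,8), (4,8), (4,9), (11.909,9).
By the shoelace formula its area is 18.91.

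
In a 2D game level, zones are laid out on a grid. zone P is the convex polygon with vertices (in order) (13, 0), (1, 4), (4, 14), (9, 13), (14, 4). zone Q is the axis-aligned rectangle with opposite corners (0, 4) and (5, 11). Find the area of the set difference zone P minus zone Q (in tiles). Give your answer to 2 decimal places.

|zone P| = 111, |zone P∩zone Q| = 20.65.
|zone P ∖ zone Q| = |zone P| − |zone P∩zone Q| = 111 − 20.65 = 90.35.

90.35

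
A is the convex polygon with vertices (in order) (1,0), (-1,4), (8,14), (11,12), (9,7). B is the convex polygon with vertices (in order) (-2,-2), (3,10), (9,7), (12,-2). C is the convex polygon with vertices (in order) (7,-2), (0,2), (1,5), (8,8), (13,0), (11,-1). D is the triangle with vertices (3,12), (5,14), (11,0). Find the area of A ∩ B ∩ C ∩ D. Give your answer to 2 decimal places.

2.54

The intersection is the polygon with vertices (7.316,5.526), (6.185,7.222), (7.462,7.769), (7.727,7.636), (8.273,6.364).
By the shoelace formula its area is 2.54.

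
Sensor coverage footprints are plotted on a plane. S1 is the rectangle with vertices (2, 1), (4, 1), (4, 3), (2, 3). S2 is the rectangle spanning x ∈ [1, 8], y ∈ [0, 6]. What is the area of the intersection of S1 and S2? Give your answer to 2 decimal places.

|S1∩S2|: x∈[2,4], y∈[1,3] → 2·2 = 4.

4.00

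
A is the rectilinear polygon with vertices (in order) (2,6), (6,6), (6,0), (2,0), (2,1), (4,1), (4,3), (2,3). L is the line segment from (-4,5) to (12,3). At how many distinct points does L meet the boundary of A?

2

The segment meets the boundary at (6,3.75), (2,4.25).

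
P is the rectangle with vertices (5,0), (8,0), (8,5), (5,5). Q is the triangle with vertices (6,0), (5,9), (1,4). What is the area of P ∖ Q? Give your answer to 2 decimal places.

11.79

|P| = 15, |P∩Q| = 3.2111.
|P ∖ Q| = |P| − |P∩Q| = 15 − 3.2111 = 11.79.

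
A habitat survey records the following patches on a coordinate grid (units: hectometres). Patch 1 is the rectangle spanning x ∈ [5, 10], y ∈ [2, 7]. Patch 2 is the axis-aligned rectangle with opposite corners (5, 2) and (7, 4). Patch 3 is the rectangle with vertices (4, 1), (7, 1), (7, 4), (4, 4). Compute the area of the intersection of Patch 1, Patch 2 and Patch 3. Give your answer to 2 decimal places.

The intersection is the polygon with vertices (7,4), (7,2), (5,2), (5,4).
By the shoelace formula its area is 4.00.

4.00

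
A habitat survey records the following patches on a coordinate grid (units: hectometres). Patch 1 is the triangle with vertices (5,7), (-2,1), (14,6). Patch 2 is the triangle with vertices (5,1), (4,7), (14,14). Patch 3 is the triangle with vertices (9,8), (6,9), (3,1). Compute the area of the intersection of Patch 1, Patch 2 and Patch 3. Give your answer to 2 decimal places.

The intersection is the polygon with vertices (7.87,6.681), (4.829,3.134), (4.654,3.079), (4.385,4.692), (5.24,6.973).
By the shoelace formula its area is 6.43.

6.43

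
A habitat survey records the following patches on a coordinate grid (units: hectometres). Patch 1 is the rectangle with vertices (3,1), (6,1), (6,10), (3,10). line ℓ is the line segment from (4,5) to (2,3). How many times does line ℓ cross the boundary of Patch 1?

The segment meets the boundary at (3,4).

1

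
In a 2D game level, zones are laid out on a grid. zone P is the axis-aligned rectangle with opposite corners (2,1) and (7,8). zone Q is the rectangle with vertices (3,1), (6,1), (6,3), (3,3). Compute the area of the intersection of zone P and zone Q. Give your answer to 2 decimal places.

|zone P∩zone Q|: x∈[3,6], y∈[1,3] → 3·2 = 6.

6.00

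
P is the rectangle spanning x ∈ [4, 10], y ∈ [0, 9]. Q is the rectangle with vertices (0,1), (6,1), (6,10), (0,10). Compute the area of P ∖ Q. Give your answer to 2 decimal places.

38.00

|P∩Q|: x∈[4,6], y∈[1,9] → 2·8 = 16.
|P| = 54.
|P ∖ Q| = |P| − |P∩Q| = 54 − 16 = 38.00.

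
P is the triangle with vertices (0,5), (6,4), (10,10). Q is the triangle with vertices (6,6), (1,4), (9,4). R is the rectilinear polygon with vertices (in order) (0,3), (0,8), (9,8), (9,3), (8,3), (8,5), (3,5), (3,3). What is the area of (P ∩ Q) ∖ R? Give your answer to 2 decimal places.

|P ∩ Q| = 4.4525.
|(P ∩ Q) ∩ R| = 1.9192.
|(P ∩ Q) ∖ R| = 4.4525 − 1.9192 = 2.53.

2.53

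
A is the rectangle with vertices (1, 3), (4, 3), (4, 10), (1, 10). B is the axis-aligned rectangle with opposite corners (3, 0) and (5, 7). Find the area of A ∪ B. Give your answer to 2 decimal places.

31.00

By inclusion–exclusion:
Individual areas: |A| = 21, |B| = 14.
|A∩B|: x∈[3,4], y∈[3,7] → 1·4 = 4.
|A ∪ B| = 35 − 4 = 31.00.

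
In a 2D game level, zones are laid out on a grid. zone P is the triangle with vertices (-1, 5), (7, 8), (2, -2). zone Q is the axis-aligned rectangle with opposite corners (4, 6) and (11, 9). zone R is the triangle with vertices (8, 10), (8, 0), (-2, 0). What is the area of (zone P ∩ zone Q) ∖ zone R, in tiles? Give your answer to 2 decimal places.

|zone P ∩ zone Q| = 3.3125.
|(zone P ∩ zone Q) ∩ zone R| = 2.7.
|(zone P ∩ zone Q) ∖ zone R| = 3.3125 − 2.7 = 0.61.

0.61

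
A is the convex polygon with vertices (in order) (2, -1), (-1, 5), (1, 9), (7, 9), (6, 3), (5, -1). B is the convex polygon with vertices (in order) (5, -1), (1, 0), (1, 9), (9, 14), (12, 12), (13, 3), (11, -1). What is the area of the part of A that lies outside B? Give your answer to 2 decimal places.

9.29

|A| = 58, |A∩B| = 48.7143.
|A ∖ B| = |A| − |A∩B| = 58 − 48.7143 = 9.29.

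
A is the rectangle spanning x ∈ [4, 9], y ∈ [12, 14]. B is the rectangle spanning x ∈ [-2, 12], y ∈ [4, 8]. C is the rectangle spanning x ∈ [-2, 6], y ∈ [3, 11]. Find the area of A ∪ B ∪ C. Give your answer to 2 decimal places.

By inclusion–exclusion:
Individual areas: |A| = 10, |B| = 56, |C| = 64.
|A∩B| = 0 (no overlap).
|A∩C| = 0 (no overlap).
|B∩C|: x∈[-2,6], y∈[4,8] → 8·4 = 32.
|A∩B∩C| = 0.
|A ∪ B ∪ C| = 130 − 32 + 0 = 98.00.

98.00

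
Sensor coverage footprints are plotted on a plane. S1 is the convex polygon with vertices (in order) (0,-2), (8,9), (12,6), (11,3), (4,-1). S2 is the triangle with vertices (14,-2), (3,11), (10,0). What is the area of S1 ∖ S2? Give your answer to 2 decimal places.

46.34

|S1| = 52.5, |S1∩S2| = 6.1579.
|S1 ∖ S2| = |S1| − |S1∩S2| = 52.5 − 6.1579 = 46.34.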